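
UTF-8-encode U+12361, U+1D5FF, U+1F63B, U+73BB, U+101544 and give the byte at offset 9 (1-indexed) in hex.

0xF0

1-indexed offset 9 is 0-indexed offset 8.
U+12361 → 4-byte form F0 92 8D A1 at offsets 0–3.
U+1D5FF → 4-byte form F0 9D 97 BF at offsets 4–7.
U+1F63B → 4-byte form F0 9F 98 BB at offsets 8–11.
Offset 8 falls in char 3's range; it's byte 1 of F0 9F 98 BB = 0xF0.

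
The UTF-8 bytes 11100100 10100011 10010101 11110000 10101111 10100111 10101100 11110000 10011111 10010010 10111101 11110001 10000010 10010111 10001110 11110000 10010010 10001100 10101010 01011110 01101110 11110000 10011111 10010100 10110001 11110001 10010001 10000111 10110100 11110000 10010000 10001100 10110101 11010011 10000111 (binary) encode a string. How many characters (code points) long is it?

11

Byte at offset 0: 0xE4 = 11100100 → 3-byte char (#1). Advance 3.
Byte at offset 3: 0xF0 = 11110000 → 4-byte char (#2). Advance 4.
Byte at offset 7: 0xF0 = 11110000 → 4-byte char (#3). Advance 4.
Byte at offset 11: 0xF1 = 11110001 → 4-byte char (#4). Advance 4.
Byte at offset 15: 0xF0 = 11110000 → 4-byte char (#5). Advance 4.
Byte at offset 19: 0x5E = 01011110 → 1-byte char (#6). Advance 1.
Byte at offset 20: 0x6E = 01101110 → 1-byte char (#7). Advance 1.
Byte at offset 21: 0xF0 = 11110000 → 4-byte char (#8). Advance 4.
Byte at offset 25: 0xF1 = 11110001 → 4-byte char (#9). Advance 4.
Byte at offset 29: 0xF0 = 11110000 → 4-byte char (#10). Advance 4.
Byte at offset 33: 0xD3 = 11010011 → 2-byte char (#11). Advance 2.
Reached end at offset 35 after 11 code points.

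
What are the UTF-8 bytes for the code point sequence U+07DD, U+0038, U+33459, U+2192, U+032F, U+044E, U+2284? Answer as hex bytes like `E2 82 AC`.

U+07DD: 2-byte form → DF 9D.
U+0038: 1-byte form → 38.
U+33459: 4-byte form → F0 B3 91 99.
U+2192: 3-byte form → E2 86 92.
U+032F: 2-byte form → CC AF.
U+044E: 2-byte form → D1 8E.
U+2284: 3-byte form → E2 8A 84.
Concatenated (17 bytes): DF 9D 38 F0 B3 91 99 E2 86 92 CC AF D1 8E E2 8A 84.

DF 9D 38 F0 B3 91 99 E2 86 92 CC AF D1 8E E2 8A 84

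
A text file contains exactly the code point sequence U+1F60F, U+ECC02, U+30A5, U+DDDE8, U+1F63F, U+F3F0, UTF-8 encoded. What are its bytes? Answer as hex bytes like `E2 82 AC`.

F0 9F 98 8F F3 AC B0 82 E3 82 A5 F3 9D B7 A8 F0 9F 98 BF EF 8F B0

U+1F60F: 4-byte form → F0 9F 98 8F.
U+ECC02: 4-byte form → F3 AC B0 82.
U+30A5: 3-byte form → E3 82 A5.
U+DDDE8: 4-byte form → F3 9D B7 A8.
U+1F63F: 4-byte form → F0 9F 98 BF.
U+F3F0: 3-byte form → EF 8F B0.
Concatenated (22 bytes): F0 9F 98 8F F3 AC B0 82 E3 82 A5 F3 9D B7 A8 F0 9F 98 BF EF 8F B0.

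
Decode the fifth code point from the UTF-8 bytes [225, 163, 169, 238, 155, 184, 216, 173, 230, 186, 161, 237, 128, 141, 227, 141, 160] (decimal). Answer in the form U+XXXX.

U+D00D

Offset 0: leading byte 0xE1 = 11100001 → 3-byte char #1 = E1 A3 A9.
Offset 3: leading byte 0xEE = 11101110 → 3-byte char #2 = EE 9B B8.
Offset 6: leading byte 0xD8 = 11011000 → 2-byte char #3 = D8 AD.
Offset 8: leading byte 0xE6 = 11100110 → 3-byte char #4 = E6 BA A1.
Offset 11: leading byte 0xED = 11101101 → 3-byte char #5 = ED 80 8D.
Leading byte 0xED = 11101101 matches 1110xxxx → 3-byte sequence.
Byte 1: 0xED = 11101101, payload 1101 (4 bits).
Byte 2: 0x80 = 10000000 (10xxxxxx ✓), payload 000000.
Byte 3: 0x8D = 10001101 (10xxxxxx ✓), payload 001101.
Concatenate: 1101000000001101 = 0xD00D (16 bits → U+D00D).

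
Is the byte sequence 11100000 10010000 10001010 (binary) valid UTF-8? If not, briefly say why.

invalid (overlong encoding)

Leading byte 0xE0 = 11100000 → 3-byte form.
Continuation bytes all match 10xxxxxx. Payload decodes to 0x40A.
But 0x40A < 0x800, the minimum for a 3-byte sequence — this is an overlong encoding.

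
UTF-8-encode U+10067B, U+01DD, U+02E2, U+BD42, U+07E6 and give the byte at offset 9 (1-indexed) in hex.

1-indexed offset 9 is 0-indexed offset 8.
U+10067B → 4-byte form F4 80 99 BB at offsets 0–3.
U+01DD → 2-byte form C7 9D at offsets 4–5.
U+02E2 → 2-byte form CB A2 at offsets 6–7.
U+BD42 → 3-byte form EB B5 82 at offsets 8–10.
Offset 8 falls in char 4's range; it's byte 1 of EB B5 82 = 0xEB.

0xEB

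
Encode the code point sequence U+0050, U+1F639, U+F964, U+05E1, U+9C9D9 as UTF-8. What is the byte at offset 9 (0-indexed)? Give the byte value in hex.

U+0050 → 1-byte form 50 at offsets 0–0.
U+1F639 → 4-byte form F0 9F 98 B9 at offsets 1–4.
U+F964 → 3-byte form EF A5 A4 at offsets 5–7.
U+05E1 → 2-byte form D7 A1 at offsets 8–9.
Offset 9 falls in char 4's range; it's byte 2 of D7 A1 = 0xA1.

0xA1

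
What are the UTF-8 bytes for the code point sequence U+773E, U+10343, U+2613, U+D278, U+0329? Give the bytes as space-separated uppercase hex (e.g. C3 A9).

E7 9C BE F0 90 8D 83 E2 98 93 ED 89 B8 CC A9

U+773E: 3-byte form → E7 9C BE.
U+10343: 4-byte form → F0 90 8D 83.
U+2613: 3-byte form → E2 98 93.
U+D278: 3-byte form → ED 89 B8.
U+0329: 2-byte form → CC A9.
Concatenated (15 bytes): E7 9C BE F0 90 8D 83 E2 98 93 ED 89 B8 CC A9.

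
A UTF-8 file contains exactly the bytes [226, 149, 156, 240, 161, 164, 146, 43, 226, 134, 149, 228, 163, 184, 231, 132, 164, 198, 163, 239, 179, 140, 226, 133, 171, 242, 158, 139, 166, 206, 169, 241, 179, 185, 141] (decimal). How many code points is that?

Byte at offset 0: 0xE2 = 11100010 → 3-byte char (#1). Advance 3.
Byte at offset 3: 0xF0 = 11110000 → 4-byte char (#2). Advance 4.
Byte at offset 7: 0x2B = 00101011 → 1-byte char (#3). Advance 1.
Byte at offset 8: 0xE2 = 11100010 → 3-byte char (#4). Advance 3.
Byte at offset 11: 0xE4 = 11100100 → 3-byte char (#5). Advance 3.
Byte at offset 14: 0xE7 = 11100111 → 3-byte char (#6). Advance 3.
Byte at offset 17: 0xC6 = 11000110 → 2-byte char (#7). Advance 2.
Byte at offset 19: 0xEF = 11101111 → 3-byte char (#8). Advance 3.
Byte at offset 22: 0xE2 = 11100010 → 3-byte char (#9). Advance 3.
Byte at offset 25: 0xF2 = 11110010 → 4-byte char (#10). Advance 4.
Byte at offset 29: 0xCE = 11001110 → 2-byte char (#11). Advance 2.
Byte at offset 31: 0xF1 = 11110001 → 4-byte char (#12). Advance 4.
Reached end at offset 35 after 12 code points.

12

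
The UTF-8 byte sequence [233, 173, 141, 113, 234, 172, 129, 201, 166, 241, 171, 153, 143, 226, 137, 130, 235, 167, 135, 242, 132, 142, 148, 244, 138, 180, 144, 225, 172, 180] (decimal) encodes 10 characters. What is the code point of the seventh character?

U+B9C7

Offset 0: leading byte 0xE9 = 11101001 → 3-byte char #1 = E9 AD 8D.
Offset 3: leading byte 0x71 = 01110001 → 1-byte char #2 = 71.
Offset 4: leading byte 0xEA = 11101010 → 3-byte char #3 = EA AC 81.
Offset 7: leading byte 0xC9 = 11001001 → 2-byte char #4 = C9 A6.
Offset 9: leading byte 0xF1 = 11110001 → 4-byte char #5 = F1 AB 99 8F.
Offset 13: leading byte 0xE2 = 11100010 → 3-byte char #6 = E2 89 82.
Offset 16: leading byte 0xEB = 11101011 → 3-byte char #7 = EB A7 87.
Leading byte 0xEB = 11101011 matches 1110xxxx → 3-byte sequence.
Byte 1: 0xEB = 11101011, payload 1011 (4 bits).
Byte 2: 0xA7 = 10100111 (10xxxxxx ✓), payload 100111.
Byte 3: 0x87 = 10000111 (10xxxxxx ✓), payload 000111.
Concatenate: 1011100111000111 = 0xB9C7 (16 bits → U+B9C7).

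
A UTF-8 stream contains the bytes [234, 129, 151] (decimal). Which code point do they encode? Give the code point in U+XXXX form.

U+A057

Leading byte 0xEA = 11101010 matches 1110xxxx → 3-byte sequence.
Byte 1: 0xEA = 11101010, payload 1010 (4 bits).
Byte 2: 0x81 = 10000001 (10xxxxxx ✓), payload 000001.
Byte 3: 0x97 = 10010111 (10xxxxxx ✓), payload 010111.
Concatenate: 1010000001010111 = 0xA057 (16 bits → U+A057).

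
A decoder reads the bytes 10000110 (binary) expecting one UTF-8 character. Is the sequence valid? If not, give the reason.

invalid (continuation byte with no leading byte)

Byte 0x86 = 10000110 has the form 10xxxxxx — a continuation byte — but there is no preceding leading byte.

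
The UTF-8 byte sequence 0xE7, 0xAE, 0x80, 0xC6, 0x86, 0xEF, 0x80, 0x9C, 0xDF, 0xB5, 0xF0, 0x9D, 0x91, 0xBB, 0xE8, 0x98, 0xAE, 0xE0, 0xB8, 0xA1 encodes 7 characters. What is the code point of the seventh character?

Offset 0: leading byte 0xE7 = 11100111 → 3-byte char #1 = E7 AE 80.
Offset 3: leading byte 0xC6 = 11000110 → 2-byte char #2 = C6 86.
Offset 5: leading byte 0xEF = 11101111 → 3-byte char #3 = EF 80 9C.
Offset 8: leading byte 0xDF = 11011111 → 2-byte char #4 = DF B5.
Offset 10: leading byte 0xF0 = 11110000 → 4-byte char #5 = F0 9D 91 BB.
Offset 14: leading byte 0xE8 = 11101000 → 3-byte char #6 = E8 98 AE.
Offset 17: leading byte 0xE0 = 11100000 → 3-byte char #7 = E0 B8 A1.
Leading byte 0xE0 = 11100000 matches 1110xxxx → 3-byte sequence.
Byte 1: 0xE0 = 11100000, payload 0000 (4 bits).
Byte 2: 0xB8 = 10111000 (10xxxxxx ✓), payload 111000.
Byte 3: 0xA1 = 10100001 (10xxxxxx ✓), payload 100001.
Concatenate: 0000111000100001 = 0xE21 (16 bits → U+0E21).

U+0E21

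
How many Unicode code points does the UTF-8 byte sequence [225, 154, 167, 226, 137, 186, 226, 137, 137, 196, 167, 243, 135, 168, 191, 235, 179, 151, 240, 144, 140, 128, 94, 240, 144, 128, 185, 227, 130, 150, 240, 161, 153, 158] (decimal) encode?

11

Byte at offset 0: 0xE1 = 11100001 → 3-byte char (#1). Advance 3.
Byte at offset 3: 0xE2 = 11100010 → 3-byte char (#2). Advance 3.
Byte at offset 6: 0xE2 = 11100010 → 3-byte char (#3). Advance 3.
Byte at offset 9: 0xC4 = 11000100 → 2-byte char (#4). Advance 2.
Byte at offset 11: 0xF3 = 11110011 → 4-byte char (#5). Advance 4.
Byte at offset 15: 0xEB = 11101011 → 3-byte char (#6). Advance 3.
Byte at offset 18: 0xF0 = 11110000 → 4-byte char (#7). Advance 4.
Byte at offset 22: 0x5E = 01011110 → 1-byte char (#8). Advance 1.
Byte at offset 23: 0xF0 = 11110000 → 4-byte char (#9). Advance 4.
Byte at offset 27: 0xE3 = 11100011 → 3-byte char (#10). Advance 3.
Byte at offset 30: 0xF0 = 11110000 → 4-byte char (#11). Advance 4.
Reached end at offset 34 after 11 code points.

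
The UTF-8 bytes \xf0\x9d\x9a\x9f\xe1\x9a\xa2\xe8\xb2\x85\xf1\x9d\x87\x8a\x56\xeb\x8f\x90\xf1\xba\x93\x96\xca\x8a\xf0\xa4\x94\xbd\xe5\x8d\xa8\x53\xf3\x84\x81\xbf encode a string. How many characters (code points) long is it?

12

Byte at offset 0: 0xF0 = 11110000 → 4-byte char (#1). Advance 4.
Byte at offset 4: 0xE1 = 11100001 → 3-byte char (#2). Advance 3.
Byte at offset 7: 0xE8 = 11101000 → 3-byte char (#3). Advance 3.
Byte at offset 10: 0xF1 = 11110001 → 4-byte char (#4). Advance 4.
Byte at offset 14: 0x56 = 01010110 → 1-byte char (#5). Advance 1.
Byte at offset 15: 0xEB = 11101011 → 3-byte char (#6). Advance 3.
Byte at offset 18: 0xF1 = 11110001 → 4-byte char (#7). Advance 4.
Byte at offset 22: 0xCA = 11001010 → 2-byte char (#8). Advance 2.
Byte at offset 24: 0xF0 = 11110000 → 4-byte char (#9). Advance 4.
Byte at offset 28: 0xE5 = 11100101 → 3-byte char (#10). Advance 3.
Byte at offset 31: 0x53 = 01010011 → 1-byte char (#11). Advance 1.
Byte at offset 32: 0xF3 = 11110011 → 4-byte char (#12). Advance 4.
Reached end at offset 36 after 12 code points.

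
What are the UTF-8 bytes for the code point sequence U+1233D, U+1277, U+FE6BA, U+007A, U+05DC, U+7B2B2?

U+1233D: 4-byte form → F0 92 8C BD.
U+1277: 3-byte form → E1 89 B7.
U+FE6BA: 4-byte form → F3 BE 9A BA.
U+007A: 1-byte form → 7A.
U+05DC: 2-byte form → D7 9C.
U+7B2B2: 4-byte form → F1 BB 8A B2.
Concatenated (18 bytes): F0 92 8C BD E1 89 B7 F3 BE 9A BA 7A D7 9C F1 BB 8A B2.

F0 92 8C BD E1 89 B7 F3 BE 9A BA 7A D7 9C F1 BB 8A B2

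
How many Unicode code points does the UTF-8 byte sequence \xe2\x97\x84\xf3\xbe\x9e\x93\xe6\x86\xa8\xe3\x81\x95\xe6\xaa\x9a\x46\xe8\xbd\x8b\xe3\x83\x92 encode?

Byte at offset 0: 0xE2 = 11100010 → 3-byte char (#1). Advance 3.
Byte at offset 3: 0xF3 = 11110011 → 4-byte char (#2). Advance 4.
Byte at offset 7: 0xE6 = 11100110 → 3-byte char (#3). Advance 3.
Byte at offset 10: 0xE3 = 11100011 → 3-byte char (#4). Advance 3.
Byte at offset 13: 0xE6 = 11100110 → 3-byte char (#5). Advance 3.
Byte at offset 16: 0x46 = 01000110 → 1-byte char (#6). Advance 1.
Byte at offset 17: 0xE8 = 11101000 → 3-byte char (#7). Advance 3.
Byte at offset 20: 0xE3 = 11100011 → 3-byte char (#8). Advance 3.
Reached end at offset 23 after 8 code points.

8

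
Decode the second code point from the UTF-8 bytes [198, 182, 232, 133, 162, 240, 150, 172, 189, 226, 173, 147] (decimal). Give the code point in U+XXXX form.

Offset 0: leading byte 0xC6 = 11000110 → 2-byte char #1 = C6 B6.
Offset 2: leading byte 0xE8 = 11101000 → 3-byte char #2 = E8 85 A2.
Leading byte 0xE8 = 11101000 matches 1110xxxx → 3-byte sequence.
Byte 1: 0xE8 = 11101000, payload 1000 (4 bits).
Byte 2: 0x85 = 10000101 (10xxxxxx ✓), payload 000101.
Byte 3: 0xA2 = 10100010 (10xxxxxx ✓), payload 100010.
Concatenate: 1000000101100010 = 0x8162 (16 bits → U+8162).

U+8162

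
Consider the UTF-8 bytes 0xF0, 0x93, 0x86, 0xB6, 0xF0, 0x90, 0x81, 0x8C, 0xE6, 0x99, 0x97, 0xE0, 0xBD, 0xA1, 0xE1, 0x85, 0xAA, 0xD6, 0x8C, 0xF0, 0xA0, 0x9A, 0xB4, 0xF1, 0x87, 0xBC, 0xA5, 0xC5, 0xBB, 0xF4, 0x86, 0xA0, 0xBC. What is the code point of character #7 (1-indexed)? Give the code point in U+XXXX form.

Offset 0: leading byte 0xF0 = 11110000 → 4-byte char #1 = F0 93 86 B6.
Offset 4: leading byte 0xF0 = 11110000 → 4-byte char #2 = F0 90 81 8C.
Offset 8: leading byte 0xE6 = 11100110 → 3-byte char #3 = E6 99 97.
Offset 11: leading byte 0xE0 = 11100000 → 3-byte char #4 = E0 BD A1.
Offset 14: leading byte 0xE1 = 11100001 → 3-byte char #5 = E1 85 AA.
Offset 17: leading byte 0xD6 = 11010110 → 2-byte char #6 = D6 8C.
Offset 19: leading byte 0xF0 = 11110000 → 4-byte char #7 = F0 A0 9A B4.
Leading byte 0xF0 = 11110000 matches 11110xxx → 4-byte sequence.
Byte 1: 0xF0 = 11110000, payload 000 (3 bits).
Byte 2: 0xA0 = 10100000 (10xxxxxx ✓), payload 100000.
Byte 3: 0x9A = 10011010 (10xxxxxx ✓), payload 011010.
Byte 4: 0xB4 = 10110100 (10xxxxxx ✓), payload 110100.
Concatenate: 000100000011010110100 = 0x206B4 (21 bits → U+206B4).

U+206B4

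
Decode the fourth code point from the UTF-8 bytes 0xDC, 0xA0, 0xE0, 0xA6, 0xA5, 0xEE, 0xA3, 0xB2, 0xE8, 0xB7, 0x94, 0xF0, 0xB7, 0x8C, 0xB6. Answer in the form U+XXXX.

U+8DD4

Offset 0: leading byte 0xDC = 11011100 → 2-byte char #1 = DC A0.
Offset 2: leading byte 0xE0 = 11100000 → 3-byte char #2 = E0 A6 A5.
Offset 5: leading byte 0xEE = 11101110 → 3-byte char #3 = EE A3 B2.
Offset 8: leading byte 0xE8 = 11101000 → 3-byte char #4 = E8 B7 94.
Leading byte 0xE8 = 11101000 matches 1110xxxx → 3-byte sequence.
Byte 1: 0xE8 = 11101000, payload 1000 (4 bits).
Byte 2: 0xB7 = 10110111 (10xxxxxx ✓), payload 110111.
Byte 3: 0x94 = 10010100 (10xxxxxx ✓), payload 010100.
Concatenate: 1000110111010100 = 0x8DD4 (16 bits → U+8DD4).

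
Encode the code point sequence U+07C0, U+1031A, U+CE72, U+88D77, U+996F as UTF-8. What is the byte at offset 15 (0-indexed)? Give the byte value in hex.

0xAF

U+07C0 → 2-byte form DF 80 at offsets 0–1.
U+1031A → 4-byte form F0 90 8C 9A at offsets 2–5.
U+CE72 → 3-byte form EC B9 B2 at offsets 6–8.
U+88D77 → 4-byte form F2 88 B5 B7 at offsets 9–12.
U+996F → 3-byte form E9 A5 AF at offsets 13–15.
Offset 15 falls in char 5's range; it's byte 3 of E9 A5 AF = 0xAF.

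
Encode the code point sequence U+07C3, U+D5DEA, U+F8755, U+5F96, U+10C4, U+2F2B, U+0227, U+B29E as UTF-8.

U+07C3: 2-byte form → DF 83.
U+D5DEA: 4-byte form → F3 95 B7 AA.
U+F8755: 4-byte form → F3 B8 9D 95.
U+5F96: 3-byte form → E5 BE 96.
U+10C4: 3-byte form → E1 83 84.
U+2F2B: 3-byte form → E2 BC AB.
U+0227: 2-byte form → C8 A7.
U+B29E: 3-byte form → EB 8A 9E.
Concatenated (24 bytes): DF 83 F3 95 B7 AA F3 B8 9D 95 E5 BE 96 E1 83 84 E2 BC AB C8 A7 EB 8A 9E.

DF 83 F3 95 B7 AA F3 B8 9D 95 E5 BE 96 E1 83 84 E2 BC AB C8 A7 EB 8A 9E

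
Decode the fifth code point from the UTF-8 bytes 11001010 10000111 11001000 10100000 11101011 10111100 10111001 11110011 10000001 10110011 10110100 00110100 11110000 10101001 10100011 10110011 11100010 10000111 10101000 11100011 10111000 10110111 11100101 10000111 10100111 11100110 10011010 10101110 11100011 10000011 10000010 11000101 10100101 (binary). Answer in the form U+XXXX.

U+0034

Offset 0: leading byte 0xCA = 11001010 → 2-byte char #1 = CA 87.
Offset 2: leading byte 0xC8 = 11001000 → 2-byte char #2 = C8 A0.
Offset 4: leading byte 0xEB = 11101011 → 3-byte char #3 = EB BC B9.
Offset 7: leading byte 0xF3 = 11110011 → 4-byte char #4 = F3 81 B3 B4.
Offset 11: leading byte 0x34 = 00110100 → 1-byte char #5 = 34.
Leading byte 0x34 = 00110100 matches 0xxxxxxx → 1-byte sequence.
Byte 1: 0x34 = 00110100, payload 0110100 (7 bits).
Concatenate: 0110100 = 0x34 (7 bits → U+0034).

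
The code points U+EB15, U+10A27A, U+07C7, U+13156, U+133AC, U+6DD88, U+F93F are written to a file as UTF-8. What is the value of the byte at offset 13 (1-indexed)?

1-indexed offset 13 is 0-indexed offset 12.
U+EB15 → 3-byte form EE AC 95 at offsets 0–2.
U+10A27A → 4-byte form F4 8A 89 BA at offsets 3–6.
U+07C7 → 2-byte form DF 87 at offsets 7–8.
U+13156 → 4-byte form F0 93 85 96 at offsets 9–12.
Offset 12 falls in char 4's range; it's byte 4 of F0 93 85 96 = 0x96.

0x96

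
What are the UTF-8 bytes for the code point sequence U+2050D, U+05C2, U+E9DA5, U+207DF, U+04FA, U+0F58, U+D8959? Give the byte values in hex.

F0 A0 94 8D D7 82 F3 A9 B6 A5 F0 A0 9F 9F D3 BA E0 BD 98 F3 98 A5 99

U+2050D: 4-byte form → F0 A0 94 8D.
U+05C2: 2-byte form → D7 82.
U+E9DA5: 4-byte form → F3 A9 B6 A5.
U+207DF: 4-byte form → F0 A0 9F 9F.
U+04FA: 2-byte form → D3 BA.
U+0F58: 3-byte form → E0 BD 98.
U+D8959: 4-byte form → F3 98 A5 99.
Concatenated (23 bytes): F0 A0 94 8D D7 82 F3 A9 B6 A5 F0 A0 9F 9F D3 BA E0 BD 98 F3 98 A5 99.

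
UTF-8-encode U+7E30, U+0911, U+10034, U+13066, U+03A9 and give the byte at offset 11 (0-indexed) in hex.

0x93

U+7E30 → 3-byte form E7 B8 B0 at offsets 0–2.
U+0911 → 3-byte form E0 A4 91 at offsets 3–5.
U+10034 → 4-byte form F0 90 80 B4 at offsets 6–9.
U+13066 → 4-byte form F0 93 81 A6 at offsets 10–13.
Offset 11 falls in char 4's range; it's byte 2 of F0 93 81 A6 = 0x93.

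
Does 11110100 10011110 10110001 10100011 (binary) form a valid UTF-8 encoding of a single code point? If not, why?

invalid (encodes a value above U+10FFFF)

Leading byte 0xF4 = 11110100 → 4-byte form.
Payload = 0x11EC63, which exceeds U+10FFFF, the maximum Unicode code point. (Leading bytes F5–FF, or F4 followed by ≥ 0x90, are invalid.)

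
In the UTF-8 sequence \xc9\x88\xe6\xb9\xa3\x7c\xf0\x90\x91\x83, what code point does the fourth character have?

Offset 0: leading byte 0xC9 = 11001001 → 2-byte char #1 = C9 88.
Offset 2: leading byte 0xE6 = 11100110 → 3-byte char #2 = E6 B9 A3.
Offset 5: leading byte 0x7C = 01111100 → 1-byte char #3 = 7C.
Offset 6: leading byte 0xF0 = 11110000 → 4-byte char #4 = F0 90 91 83.
Leading byte 0xF0 = 11110000 matches 11110xxx → 4-byte sequence.
Byte 1: 0xF0 = 11110000, payload 000 (3 bits).
Byte 2: 0x90 = 10010000 (10xxxxxx ✓), payload 010000.
Byte 3: 0x91 = 10010001 (10xxxxxx ✓), payload 010001.
Byte 4: 0x83 = 10000011 (10xxxxxx ✓), payload 000011.
Concatenate: 000010000010001000011 = 0x10443 (21 bits → U+10443).

U+10443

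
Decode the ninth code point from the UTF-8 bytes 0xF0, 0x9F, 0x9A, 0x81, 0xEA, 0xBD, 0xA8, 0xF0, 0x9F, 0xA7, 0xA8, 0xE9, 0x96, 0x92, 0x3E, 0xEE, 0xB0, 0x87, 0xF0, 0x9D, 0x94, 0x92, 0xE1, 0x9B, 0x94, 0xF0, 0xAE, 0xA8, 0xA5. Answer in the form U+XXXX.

U+2EA25

Offset 0: leading byte 0xF0 = 11110000 → 4-byte char #1 = F0 9F 9A 81.
Offset 4: leading byte 0xEA = 11101010 → 3-byte char #2 = EA BD A8.
Offset 7: leading byte 0xF0 = 11110000 → 4-byte char #3 = F0 9F A7 A8.
Offset 11: leading byte 0xE9 = 11101001 → 3-byte char #4 = E9 96 92.
Offset 14: leading byte 0x3E = 00111110 → 1-byte char #5 = 3E.
Offset 15: leading byte 0xEE = 11101110 → 3-byte char #6 = EE B0 87.
Offset 18: leading byte 0xF0 = 11110000 → 4-byte char #7 = F0 9D 94 92.
Offset 22: leading byte 0xE1 = 11100001 → 3-byte char #8 = E1 9B 94.
Offset 25: leading byte 0xF0 = 11110000 → 4-byte char #9 = F0 AE A8 A5.
Leading byte 0xF0 = 11110000 matches 11110xxx → 4-byte sequence.
Byte 1: 0xF0 = 11110000, payload 000 (3 bits).
Byte 2: 0xAE = 10101110 (10xxxxxx ✓), payload 101110.
Byte 3: 0xA8 = 10101000 (10xxxxxx ✓), payload 101000.
Byte 4: 0xA5 = 10100101 (10xxxxxx ✓), payload 100101.
Concatenate: 000101110101000100101 = 0x2EA25 (21 bits → U+2EA25).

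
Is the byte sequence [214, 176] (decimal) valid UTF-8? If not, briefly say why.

Leading byte 0xD6 = 11010110 → 2-byte form.
Continuation bytes 0xB0=10110000 all match 10xxxxxx.
Decoded value 0x5B0 is ≥ 0x80 (shortest form) and not a surrogate.

valid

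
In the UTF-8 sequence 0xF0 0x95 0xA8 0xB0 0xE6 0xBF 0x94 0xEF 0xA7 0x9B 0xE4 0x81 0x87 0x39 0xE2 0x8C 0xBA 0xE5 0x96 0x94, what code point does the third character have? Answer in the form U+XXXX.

U+F9DB

Offset 0: leading byte 0xF0 = 11110000 → 4-byte char #1 = F0 95 A8 B0.
Offset 4: leading byte 0xE6 = 11100110 → 3-byte char #2 = E6 BF 94.
Offset 7: leading byte 0xEF = 11101111 → 3-byte char #3 = EF A7 9B.
Leading byte 0xEF = 11101111 matches 1110xxxx → 3-byte sequence.
Byte 1: 0xEF = 11101111, payload 1111 (4 bits).
Byte 2: 0xA7 = 10100111 (10xxxxxx ✓), payload 100111.
Byte 3: 0x9B = 10011011 (10xxxxxx ✓), payload 011011.
Concatenate: 1111100111011011 = 0xF9DB (16 bits → U+F9DB).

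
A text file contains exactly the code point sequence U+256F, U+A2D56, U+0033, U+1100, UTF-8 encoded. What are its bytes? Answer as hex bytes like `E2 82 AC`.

U+256F: 3-byte form → E2 95 AF.
U+A2D56: 4-byte form → F2 A2 B5 96.
U+0033: 1-byte form → 33.
U+1100: 3-byte form → E1 84 80.
Concatenated (11 bytes): E2 95 AF F2 A2 B5 96 33 E1 84 80.

E2 95 AF F2 A2 B5 96 33 E1 84 80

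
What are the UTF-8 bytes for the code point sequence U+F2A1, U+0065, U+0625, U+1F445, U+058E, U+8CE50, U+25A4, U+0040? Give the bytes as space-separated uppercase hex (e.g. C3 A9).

U+F2A1: 3-byte form → EF 8A A1.
U+0065: 1-byte form → 65.
U+0625: 2-byte form → D8 A5.
U+1F445: 4-byte form → F0 9F 91 85.
U+058E: 2-byte form → D6 8E.
U+8CE50: 4-byte form → F2 8C B9 90.
U+25A4: 3-byte form → E2 96 A4.
U+0040: 1-byte form → 40.
Concatenated (20 bytes): EF 8A A1 65 D8 A5 F0 9F 91 85 D6 8E F2 8C B9 90 E2 96 A4 40.

EF 8A A1 65 D8 A5 F0 9F 91 85 D6 8E F2 8C B9 90 E2 96 A4 40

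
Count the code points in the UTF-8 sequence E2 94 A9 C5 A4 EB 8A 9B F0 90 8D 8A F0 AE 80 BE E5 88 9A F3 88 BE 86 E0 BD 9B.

8

Byte at offset 0: 0xE2 = 11100010 → 3-byte char (#1). Advance 3.
Byte at offset 3: 0xC5 = 11000101 → 2-byte char (#2). Advance 2.
Byte at offset 5: 0xEB = 11101011 → 3-byte char (#3). Advance 3.
Byte at offset 8: 0xF0 = 11110000 → 4-byte char (#4). Advance 4.
Byte at offset 12: 0xF0 = 11110000 → 4-byte char (#5). Advance 4.
Byte at offset 16: 0xE5 = 11100101 → 3-byte char (#6). Advance 3.
Byte at offset 19: 0xF3 = 11110011 → 4-byte char (#7). Advance 4.
Byte at offset 23: 0xE0 = 11100000 → 3-byte char (#8). Advance 3.
Reached end at offset 26 after 8 code points.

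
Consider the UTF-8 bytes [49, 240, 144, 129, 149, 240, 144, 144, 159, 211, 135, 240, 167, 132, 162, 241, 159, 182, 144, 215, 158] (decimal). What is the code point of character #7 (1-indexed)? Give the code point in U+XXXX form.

U+05DE

Offset 0: leading byte 0x31 = 00110001 → 1-byte char #1 = 31.
Offset 1: leading byte 0xF0 = 11110000 → 4-byte char #2 = F0 90 81 95.
Offset 5: leading byte 0xF0 = 11110000 → 4-byte char #3 = F0 90 90 9F.
Offset 9: leading byte 0xD3 = 11010011 → 2-byte char #4 = D3 87.
Offset 11: leading byte 0xF0 = 11110000 → 4-byte char #5 = F0 A7 84 A2.
Offset 15: leading byte 0xF1 = 11110001 → 4-byte char #6 = F1 9F B6 90.
Offset 19: leading byte 0xD7 = 11010111 → 2-byte char #7 = D7 9E.
Leading byte 0xD7 = 11010111 matches 110xxxxx → 2-byte sequence.
Byte 1: 0xD7 = 11010111, payload 10111 (5 bits).
Byte 2: 0x9E = 10011110 (10xxxxxx ✓), payload 011110.
Concatenate: 10111011110 = 0x5DE (11 bits → U+05DE).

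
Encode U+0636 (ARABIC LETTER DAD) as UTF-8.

U+0636 = 0x636 = 1590 decimal. In range U+0080–U+07FF → 2-byte form: 110xxxxx 10xxxxxx.
Binary (11 bits): 11000110110.
Split 5+6: 11000 | 110110.
Byte 1: 11011000 = 0xD8.
Byte 2: 10110110 = 0xB6.

D8 B6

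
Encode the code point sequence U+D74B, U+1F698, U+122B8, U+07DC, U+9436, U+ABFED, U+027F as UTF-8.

U+D74B: 3-byte form → ED 9D 8B.
U+1F698: 4-byte form → F0 9F 9A 98.
U+122B8: 4-byte form → F0 92 8A B8.
U+07DC: 2-byte form → DF 9C.
U+9436: 3-byte form → E9 90 B6.
U+ABFED: 4-byte form → F2 AB BF AD.
U+027F: 2-byte form → C9 BF.
Concatenated (22 bytes): ED 9D 8B F0 9F 9A 98 F0 92 8A B8 DF 9C E9 90 B6 F2 AB BF AD C9 BF.

ED 9D 8B F0 9F 9A 98 F0 92 8A B8 DF 9C E9 90 B6 F2 AB BF AD C9 BF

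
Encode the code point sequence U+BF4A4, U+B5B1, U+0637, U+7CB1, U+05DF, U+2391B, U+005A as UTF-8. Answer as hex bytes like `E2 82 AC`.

U+BF4A4: 4-byte form → F2 BF 92 A4.
U+B5B1: 3-byte form → EB 96 B1.
U+0637: 2-byte form → D8 B7.
U+7CB1: 3-byte form → E7 B2 B1.
U+05DF: 2-byte form → D7 9F.
U+2391B: 4-byte form → F0 A3 A4 9B.
U+005A: 1-byte form → 5A.
Concatenated (19 bytes): F2 BF 92 A4 EB 96 B1 D8 B7 E7 B2 B1 D7 9F F0 A3 A4 9B 5A.

F2 BF 92 A4 EB 96 B1 D8 B7 E7 B2 B1 D7 9F F0 A3 A4 9B 5A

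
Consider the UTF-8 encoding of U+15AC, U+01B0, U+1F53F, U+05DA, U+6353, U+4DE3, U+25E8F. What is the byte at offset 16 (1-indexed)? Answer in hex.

1-indexed offset 16 is 0-indexed offset 15.
U+15AC → 3-byte form E1 96 AC at offsets 0–2.
U+01B0 → 2-byte form C6 B0 at offsets 3–4.
U+1F53F → 4-byte form F0 9F 94 BF at offsets 5–8.
U+05DA → 2-byte form D7 9A at offsets 9–10.
U+6353 → 3-byte form E6 8D 93 at offsets 11–13.
U+4DE3 → 3-byte form E4 B7 A3 at offsets 14–16.
Offset 15 falls in char 6's range; it's byte 2 of E4 B7 A3 = 0xB7.

0xB7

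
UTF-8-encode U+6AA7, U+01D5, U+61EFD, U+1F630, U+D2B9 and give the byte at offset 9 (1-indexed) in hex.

0xBD

1-indexed offset 9 is 0-indexed offset 8.
U+6AA7 → 3-byte form E6 AA A7 at offsets 0–2.
U+01D5 → 2-byte form C7 95 at offsets 3–4.
U+61EFD → 4-byte form F1 A1 BB BD at offsets 5–8.
Offset 8 falls in char 3's range; it's byte 4 of F1 A1 BB BD = 0xBD.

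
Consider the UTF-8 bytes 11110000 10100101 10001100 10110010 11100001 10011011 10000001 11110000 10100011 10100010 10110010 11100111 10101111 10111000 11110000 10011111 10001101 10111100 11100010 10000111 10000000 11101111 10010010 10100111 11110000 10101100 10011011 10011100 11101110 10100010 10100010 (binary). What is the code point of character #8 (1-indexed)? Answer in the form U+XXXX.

U+2C6DC

Offset 0: leading byte 0xF0 = 11110000 → 4-byte char #1 = F0 A5 8C B2.
Offset 4: leading byte 0xE1 = 11100001 → 3-byte char #2 = E1 9B 81.
Offset 7: leading byte 0xF0 = 11110000 → 4-byte char #3 = F0 A3 A2 B2.
Offset 11: leading byte 0xE7 = 11100111 → 3-byte char #4 = E7 AF B8.
Offset 14: leading byte 0xF0 = 11110000 → 4-byte char #5 = F0 9F 8D BC.
Offset 18: leading byte 0xE2 = 11100010 → 3-byte char #6 = E2 87 80.
Offset 21: leading byte 0xEF = 11101111 → 3-byte char #7 = EF 92 A7.
Offset 24: leading byte 0xF0 = 11110000 → 4-byte char #8 = F0 AC 9B 9C.
Leading byte 0xF0 = 11110000 matches 11110xxx → 4-byte sequence.
Byte 1: 0xF0 = 11110000, payload 000 (3 bits).
Byte 2: 0xAC = 10101100 (10xxxxxx ✓), payload 101100.
Byte 3: 0x9B = 10011011 (10xxxxxx ✓), payload 011011.
Byte 4: 0x9C = 10011100 (10xxxxxx ✓), payload 011100.
Concatenate: 000101100011011011100 = 0x2C6DC (21 bits → U+2C6DC).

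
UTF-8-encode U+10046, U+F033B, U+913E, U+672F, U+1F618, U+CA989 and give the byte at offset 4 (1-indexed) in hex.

0x86

1-indexed offset 4 is 0-indexed offset 3.
U+10046 → 4-byte form F0 90 81 86 at offsets 0–3.
Offset 3 falls in char 1's range; it's byte 4 of F0 90 81 86 = 0x86.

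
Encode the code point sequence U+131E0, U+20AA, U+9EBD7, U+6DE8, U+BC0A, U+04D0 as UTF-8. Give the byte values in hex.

F0 93 87 A0 E2 82 AA F2 9E AF 97 E6 B7 A8 EB B0 8A D3 90

U+131E0: 4-byte form → F0 93 87 A0.
U+20AA: 3-byte form → E2 82 AA.
U+9EBD7: 4-byte form → F2 9E AF 97.
U+6DE8: 3-byte form → E6 B7 A8.
U+BC0A: 3-byte form → EB B0 8A.
U+04D0: 2-byte form → D3 90.
Concatenated (19 bytes): F0 93 87 A0 E2 82 AA F2 9E AF 97 E6 B7 A8 EB B0 8A D3 90.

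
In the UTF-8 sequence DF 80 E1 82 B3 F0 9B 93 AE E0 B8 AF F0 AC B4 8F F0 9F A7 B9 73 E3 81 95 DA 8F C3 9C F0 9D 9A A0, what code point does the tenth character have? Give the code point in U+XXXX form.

U+00DC

Offset 0: leading byte 0xDF = 11011111 → 2-byte char #1 = DF 80.
Offset 2: leading byte 0xE1 = 11100001 → 3-byte char #2 = E1 82 B3.
Offset 5: leading byte 0xF0 = 11110000 → 4-byte char #3 = F0 9B 93 AE.
Offset 9: leading byte 0xE0 = 11100000 → 3-byte char #4 = E0 B8 AF.
Offset 12: leading byte 0xF0 = 11110000 → 4-byte char #5 = F0 AC B4 8F.
Offset 16: leading byte 0xF0 = 11110000 → 4-byte char #6 = F0 9F A7 B9.
Offset 20: leading byte 0x73 = 01110011 → 1-byte char #7 = 73.
Offset 21: leading byte 0xE3 = 11100011 → 3-byte char #8 = E3 81 95.
Offset 24: leading byte 0xDA = 11011010 → 2-byte char #9 = DA 8F.
Offset 26: leading byte 0xC3 = 11000011 → 2-byte char #10 = C3 9C.
Leading byte 0xC3 = 11000011 matches 110xxxxx → 2-byte sequence.
Byte 1: 0xC3 = 11000011, payload 00011 (5 bits).
Byte 2: 0x9C = 10011100 (10xxxxxx ✓), payload 011100.
Concatenate: 00011011100 = 0xDC (11 bits → U+00DC).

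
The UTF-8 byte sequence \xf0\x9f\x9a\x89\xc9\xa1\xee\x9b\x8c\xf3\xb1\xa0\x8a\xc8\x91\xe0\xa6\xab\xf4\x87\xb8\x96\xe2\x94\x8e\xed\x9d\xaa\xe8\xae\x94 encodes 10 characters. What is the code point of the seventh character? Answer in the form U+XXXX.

U+107E16

Offset 0: leading byte 0xF0 = 11110000 → 4-byte char #1 = F0 9F 9A 89.
Offset 4: leading byte 0xC9 = 11001001 → 2-byte char #2 = C9 A1.
Offset 6: leading byte 0xEE = 11101110 → 3-byte char #3 = EE 9B 8C.
Offset 9: leading byte 0xF3 = 11110011 → 4-byte char #4 = F3 B1 A0 8A.
Offset 13: leading byte 0xC8 = 11001000 → 2-byte char #5 = C8 91.
Offset 15: leading byte 0xE0 = 11100000 → 3-byte char #6 = E0 A6 AB.
Offset 18: leading byte 0xF4 = 11110100 → 4-byte char #7 = F4 87 B8 96.
Leading byte 0xF4 = 11110100 matches 11110xxx → 4-byte sequence.
Byte 1: 0xF4 = 11110100, payload 100 (3 bits).
Byte 2: 0x87 = 10000111 (10xxxxxx ✓), payload 000111.
Byte 3: 0xB8 = 10111000 (10xxxxxx ✓), payload 111000.
Byte 4: 0x96 = 10010110 (10xxxxxx ✓), payload 010110.
Concatenate: 100000111111000010110 = 0x107E16 (21 bits → U+107E16).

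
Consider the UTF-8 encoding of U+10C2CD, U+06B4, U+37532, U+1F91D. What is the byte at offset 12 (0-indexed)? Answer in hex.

0xA4

U+10C2CD → 4-byte form F4 8C 8B 8D at offsets 0–3.
U+06B4 → 2-byte form DA B4 at offsets 4–5.
U+37532 → 4-byte form F0 B7 94 B2 at offsets 6–9.
U+1F91D → 4-byte form F0 9F A4 9D at offsets 10–13.
Offset 12 falls in char 4's range; it's byte 3 of F0 9F A4 9D = 0xA4.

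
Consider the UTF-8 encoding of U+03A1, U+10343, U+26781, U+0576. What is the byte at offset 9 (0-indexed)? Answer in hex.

U+03A1 → 2-byte form CE A1 at offsets 0–1.
U+10343 → 4-byte form F0 90 8D 83 at offsets 2–5.
U+26781 → 4-byte form F0 A6 9E 81 at offsets 6–9.
Offset 9 falls in char 3's range; it's byte 4 of F0 A6 9E 81 = 0x81.

0x81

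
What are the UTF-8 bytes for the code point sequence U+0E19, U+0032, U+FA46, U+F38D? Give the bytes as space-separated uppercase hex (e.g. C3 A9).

E0 B8 99 32 EF A9 86 EF 8E 8D

U+0E19: 3-byte form → E0 B8 99.
U+0032: 1-byte form → 32.
U+FA46: 3-byte form → EF A9 86.
U+F38D: 3-byte form → EF 8E 8D.
Concatenated (10 bytes): E0 B8 99 32 EF A9 86 EF 8E 8D.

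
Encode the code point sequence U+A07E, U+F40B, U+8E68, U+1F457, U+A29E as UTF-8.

EA 81 BE EF 90 8B E8 B9 A8 F0 9F 91 97 EA 8A 9E

U+A07E: 3-byte form → EA 81 BE.
U+F40B: 3-byte form → EF 90 8B.
U+8E68: 3-byte form → E8 B9 A8.
U+1F457: 4-byte form → F0 9F 91 97.
U+A29E: 3-byte form → EA 8A 9E.
Concatenated (16 bytes): EA 81 BE EF 90 8B E8 B9 A8 F0 9F 91 97 EA 8A 9E.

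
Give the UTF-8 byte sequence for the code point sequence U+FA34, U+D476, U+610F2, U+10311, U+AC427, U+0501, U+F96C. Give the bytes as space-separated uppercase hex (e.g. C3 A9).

U+FA34: 3-byte form → EF A8 B4.
U+D476: 3-byte form → ED 91 B6.
U+610F2: 4-byte form → F1 A1 83 B2.
U+10311: 4-byte form → F0 90 8C 91.
U+AC427: 4-byte form → F2 AC 90 A7.
U+0501: 2-byte form → D4 81.
U+F96C: 3-byte form → EF A5 AC.
Concatenated (23 bytes): EF A8 B4 ED 91 B6 F1 A1 83 B2 F0 90 8C 91 F2 AC 90 A7 D4 81 EF A5 AC.

EF A8 B4 ED 91 B6 F1 A1 83 B2 F0 90 8C 91 F2 AC 90 A7 D4 81 EF A5 AC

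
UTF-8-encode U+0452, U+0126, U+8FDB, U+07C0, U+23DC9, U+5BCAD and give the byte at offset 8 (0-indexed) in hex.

U+0452 → 2-byte form D1 92 at offsets 0–1.
U+0126 → 2-byte form C4 A6 at offsets 2–3.
U+8FDB → 3-byte form E8 BF 9B at offsets 4–6.
U+07C0 → 2-byte form DF 80 at offsets 7–8.
Offset 8 falls in char 4's range; it's byte 2 of DF 80 = 0x80.

0x80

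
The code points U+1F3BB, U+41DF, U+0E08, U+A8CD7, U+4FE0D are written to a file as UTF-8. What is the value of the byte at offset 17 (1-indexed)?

1-indexed offset 17 is 0-indexed offset 16.
U+1F3BB → 4-byte form F0 9F 8E BB at offsets 0–3.
U+41DF → 3-byte form E4 87 9F at offsets 4–6.
U+0E08 → 3-byte form E0 B8 88 at offsets 7–9.
U+A8CD7 → 4-byte form F2 A8 B3 97 at offsets 10–13.
U+4FE0D → 4-byte form F1 8F B8 8D at offsets 14–17.
Offset 16 falls in char 5's range; it's byte 3 of F1 8F B8 8D = 0xB8.

0xB8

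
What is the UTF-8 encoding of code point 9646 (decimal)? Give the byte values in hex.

E2 96 AE

U+25AE = 0x25AE = 9646 decimal. In range U+0800–U+FFFF → 3-byte form: 1110xxxx 10xxxxxx 10xxxxxx.
Binary (16 bits): 0010010110101110.
Split 4+6+6: 0010 | 010110 | 101110.
Byte 1: 11100010 = 0xE2.
Byte 2: 10010110 = 0x96.
Byte 3: 10101110 = 0xAE.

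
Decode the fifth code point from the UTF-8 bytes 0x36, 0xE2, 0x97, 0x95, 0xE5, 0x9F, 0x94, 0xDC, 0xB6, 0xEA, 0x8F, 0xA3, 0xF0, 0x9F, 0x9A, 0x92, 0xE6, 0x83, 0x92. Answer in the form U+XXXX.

Offset 0: leading byte 0x36 = 00110110 → 1-byte char #1 = 36.
Offset 1: leading byte 0xE2 = 11100010 → 3-byte char #2 = E2 97 95.
Offset 4: leading byte 0xE5 = 11100101 → 3-byte char #3 = E5 9F 94.
Offset 7: leading byte 0xDC = 11011100 → 2-byte char #4 = DC B6.
Offset 9: leading byte 0xEA = 11101010 → 3-byte char #5 = EA 8F A3.
Leading byte 0xEA = 11101010 matches 1110xxxx → 3-byte sequence.
Byte 1: 0xEA = 11101010, payload 1010 (4 bits).
Byte 2: 0x8F = 10001111 (10xxxxxx ✓), payload 001111.
Byte 3: 0xA3 = 10100011 (10xxxxxx ✓), payload 100011.
Concatenate: 1010001111100011 = 0xA3E3 (16 bits → U+A3E3).

U+A3E3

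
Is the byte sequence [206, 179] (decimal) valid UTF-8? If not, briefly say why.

valid

Leading byte 0xCE = 11001110 → 2-byte form.
Continuation bytes 0xB3=10110011 all match 10xxxxxx.
Decoded value 0x3B3 is ≥ 0x80 (shortest form) and not a surrogate.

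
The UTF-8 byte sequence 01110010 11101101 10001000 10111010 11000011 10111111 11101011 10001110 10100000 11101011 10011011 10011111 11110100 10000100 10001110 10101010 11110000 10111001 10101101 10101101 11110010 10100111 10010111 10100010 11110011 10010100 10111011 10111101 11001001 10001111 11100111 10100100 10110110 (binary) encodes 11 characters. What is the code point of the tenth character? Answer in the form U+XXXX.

U+024F

Offset 0: leading byte 0x72 = 01110010 → 1-byte char #1 = 72.
Offset 1: leading byte 0xED = 11101101 → 3-byte char #2 = ED 88 BA.
Offset 4: leading byte 0xC3 = 11000011 → 2-byte char #3 = C3 BF.
Offset 6: leading byte 0xEB = 11101011 → 3-byte char #4 = EB 8E A0.
Offset 9: leading byte 0xEB = 11101011 → 3-byte char #5 = EB 9B 9F.
Offset 12: leading byte 0xF4 = 11110100 → 4-byte char #6 = F4 84 8E AA.
Offset 16: leading byte 0xF0 = 11110000 → 4-byte char #7 = F0 B9 AD AD.
Offset 20: leading byte 0xF2 = 11110010 → 4-byte char #8 = F2 A7 97 A2.
Offset 24: leading byte 0xF3 = 11110011 → 4-byte char #9 = F3 94 BB BD.
Offset 28: leading byte 0xC9 = 11001001 → 2-byte char #10 = C9 8F.
Leading byte 0xC9 = 11001001 matches 110xxxxx → 2-byte sequence.
Byte 1: 0xC9 = 11001001, payload 01001 (5 bits).
Byte 2: 0x8F = 10001111 (10xxxxxx ✓), payload 001111.
Concatenate: 01001001111 = 0x24F (11 bits → U+024F).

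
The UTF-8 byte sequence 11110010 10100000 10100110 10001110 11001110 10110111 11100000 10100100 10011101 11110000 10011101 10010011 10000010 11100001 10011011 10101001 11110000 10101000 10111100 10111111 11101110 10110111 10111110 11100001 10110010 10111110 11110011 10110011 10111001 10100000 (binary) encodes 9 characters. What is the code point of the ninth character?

U+F3E60

Offset 0: leading byte 0xF2 = 11110010 → 4-byte char #1 = F2 A0 A6 8E.
Offset 4: leading byte 0xCE = 11001110 → 2-byte char #2 = CE B7.
Offset 6: leading byte 0xE0 = 11100000 → 3-byte char #3 = E0 A4 9D.
Offset 9: leading byte 0xF0 = 11110000 → 4-byte char #4 = F0 9D 93 82.
Offset 13: leading byte 0xE1 = 11100001 → 3-byte char #5 = E1 9B A9.
Offset 16: leading byte 0xF0 = 11110000 → 4-byte char #6 = F0 A8 BC BF.
Offset 20: leading byte 0xEE = 11101110 → 3-byte char #7 = EE B7 BE.
Offset 23: leading byte 0xE1 = 11100001 → 3-byte char #8 = E1 B2 BE.
Offset 26: leading byte 0xF3 = 11110011 → 4-byte char #9 = F3 B3 B9 A0.
Leading byte 0xF3 = 11110011 matches 11110xxx → 4-byte sequence.
Byte 1: 0xF3 = 11110011, payload 011 (3 bits).
Byte 2: 0xB3 = 10110011 (10xxxxxx ✓), payload 110011.
Byte 3: 0xB9 = 10111001 (10xxxxxx ✓), payload 111001.
Byte 4: 0xA0 = 10100000 (10xxxxxx ✓), payload 100000.
Concatenate: 011110011111001100000 = 0xF3E60 (21 bits → U+F3E60).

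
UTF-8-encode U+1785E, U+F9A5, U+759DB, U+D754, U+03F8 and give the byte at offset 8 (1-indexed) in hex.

0xF1

1-indexed offset 8 is 0-indexed offset 7.
U+1785E → 4-byte form F0 97 A1 9E at offsets 0–3.
U+F9A5 → 3-byte form EF A6 A5 at offsets 4–6.
U+759DB → 4-byte form F1 B5 A7 9B at offsets 7–10.
Offset 7 falls in char 3's range; it's byte 1 of F1 B5 A7 9B = 0xF1.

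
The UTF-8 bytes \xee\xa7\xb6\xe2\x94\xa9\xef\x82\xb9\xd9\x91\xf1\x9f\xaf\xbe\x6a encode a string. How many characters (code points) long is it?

Byte at offset 0: 0xEE = 11101110 → 3-byte char (#1). Advance 3.
Byte at offset 3: 0xE2 = 11100010 → 3-byte char (#2). Advance 3.
Byte at offset 6: 0xEF = 11101111 → 3-byte char (#3). Advance 3.
Byte at offset 9: 0xD9 = 11011001 → 2-byte char (#4). Advance 2.
Byte at offset 11: 0xF1 = 11110001 → 4-byte char (#5). Advance 4.
Byte at offset 15: 0x6A = 01101010 → 1-byte char (#6). Advance 1.
Reached end at offset 16 after 6 code points.

6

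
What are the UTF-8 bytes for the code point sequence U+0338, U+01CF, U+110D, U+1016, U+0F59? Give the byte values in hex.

U+0338: 2-byte form → CC B8.
U+01CF: 2-byte form → C7 8F.
U+110D: 3-byte form → E1 84 8D.
U+1016: 3-byte form → E1 80 96.
U+0F59: 3-byte form → E0 BD 99.
Concatenated (13 bytes): CC B8 C7 8F E1 84 8D E1 80 96 E0 BD 99.

CC B8 C7 8F E1 84 8D E1 80 96 E0 BD 99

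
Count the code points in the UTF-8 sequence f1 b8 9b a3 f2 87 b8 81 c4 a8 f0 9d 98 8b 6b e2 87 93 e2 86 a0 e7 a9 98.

8

Byte at offset 0: 0xF1 = 11110001 → 4-byte char (#1). Advance 4.
Byte at offset 4: 0xF2 = 11110010 → 4-byte char (#2). Advance 4.
Byte at offset 8: 0xC4 = 11000100 → 2-byte char (#3). Advance 2.
Byte at offset 10: 0xF0 = 11110000 → 4-byte char (#4). Advance 4.
Byte at offset 14: 0x6B = 01101011 → 1-byte char (#5). Advance 1.
Byte at offset 15: 0xE2 = 11100010 → 3-byte char (#6). Advance 3.
Byte at offset 18: 0xE2 = 11100010 → 3-byte char (#7). Advance 3.
Byte at offset 21: 0xE7 = 11100111 → 3-byte char (#8). Advance 3.
Reached end at offset 24 after 8 code points.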